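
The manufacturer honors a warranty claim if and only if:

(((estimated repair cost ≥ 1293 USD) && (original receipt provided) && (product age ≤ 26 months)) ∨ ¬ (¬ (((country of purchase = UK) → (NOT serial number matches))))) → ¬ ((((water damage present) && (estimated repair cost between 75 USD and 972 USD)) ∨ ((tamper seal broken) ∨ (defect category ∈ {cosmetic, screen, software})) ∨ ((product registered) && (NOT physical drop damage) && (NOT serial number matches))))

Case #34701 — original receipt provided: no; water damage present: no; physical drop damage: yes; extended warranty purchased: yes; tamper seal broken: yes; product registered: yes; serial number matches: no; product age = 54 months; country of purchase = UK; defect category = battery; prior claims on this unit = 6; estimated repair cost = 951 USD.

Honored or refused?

Refused

Atomic conditions:
  estimated repair cost ≥ 1293 USD: 951 ≥ 1293 is false
  original receipt provided: no → false
  product age ≤ 26 months: 54 ≤ 26 is false
  country of purchase = UK: UK == UK is true
  NOT serial number matches: no → true
  water damage present: no → false
  estimated repair cost between 75 USD and 972 USD: 951 in [75, 972] is true
  tamper seal broken: yes → true
  defect category ∈ {cosmetic, screen, software}: battery is not in the set → false
  product registered: yes → true
  NOT physical drop damage: yes → false
Combine:
[1.1] false AND false AND false = false
[1.2.1.1] true → true = true
[1.2.1] NOT true = false
[1.2] NOT false = true
[1] false OR true = true
[2.1.1] false AND true = false
[2.1.2] true OR false = true
[2.1.3] true AND false AND true = false
[2.1] false OR true OR false = true
[2] NOT true = false
[root] true → false = false
Overall: false → refused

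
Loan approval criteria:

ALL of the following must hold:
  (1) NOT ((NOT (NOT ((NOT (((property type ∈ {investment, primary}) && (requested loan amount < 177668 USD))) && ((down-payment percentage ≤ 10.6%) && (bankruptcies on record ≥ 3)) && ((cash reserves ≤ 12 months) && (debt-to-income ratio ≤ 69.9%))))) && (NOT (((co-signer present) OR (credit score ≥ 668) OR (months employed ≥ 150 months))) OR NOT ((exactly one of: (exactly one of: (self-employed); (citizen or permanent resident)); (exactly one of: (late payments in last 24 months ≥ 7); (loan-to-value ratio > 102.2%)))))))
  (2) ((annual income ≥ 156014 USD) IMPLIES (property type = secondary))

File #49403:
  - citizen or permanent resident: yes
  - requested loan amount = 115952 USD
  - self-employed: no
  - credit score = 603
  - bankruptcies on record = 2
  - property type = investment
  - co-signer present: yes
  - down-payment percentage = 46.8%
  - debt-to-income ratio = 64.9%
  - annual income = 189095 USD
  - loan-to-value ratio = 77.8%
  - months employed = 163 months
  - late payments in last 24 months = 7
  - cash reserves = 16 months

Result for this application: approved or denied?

Atomic conditions:
  property type ∈ {investment, primary}: investment is in the set → true
  requested loan amount < 177668 USD: 115952 < 177668 is true
  down-payment percentage ≤ 10.6%: 46.8 ≤ 10.6 is false
  bankruptcies on record ≥ 3: 2 ≥ 3 is false
  cash reserves ≤ 12 months: 16 ≤ 12 is false
  debt-to-income ratio ≤ 69.9%: 64.9 ≤ 69.9 is true
  co-signer present: yes → true
  credit score ≥ 668: 603 ≥ 668 is false
  months employed ≥ 150 months: 163 ≥ 150 is true
  self-employed: no → false
  citizen or permanent resident: yes → true
  late payments in last 24 months ≥ 7: 7 ≥ 7 is true
  loan-to-value ratio > 102.2%: 77.8 > 102.2 is false
  annual income ≥ 156014 USD: 189095 ≥ 156014 is true
  property type = secondary: investment == secondary is false
Combine:
[1.1.1.1.1.1.1] true AND true = true
[1.1.1.1.1.1] NOT true = false
[1.1.1.1.1.2] false AND false = false
[1.1.1.1.1.3] false AND true = false
[1.1.1.1.1] false AND false AND false = false
[1.1.1.1] NOT false = true
[1.1.1] NOT true = false
[1.1.2.1.1] true OR false OR true = true
[1.1.2.1] NOT true = false
[1.1.2.2.1.1] exactly-one(false, true) = true
[1.1.2.2.1.2] exactly-one(true, false) = true
[1.1.2.2.1] exactly-one(true, true) = false
[1.1.2.2] NOT false = true
[1.1.2] false OR true = true
[1.1] false AND true = false
[1] NOT false = true
[2] true → false = false
[root] true AND false = false
Overall: false → denied

Denied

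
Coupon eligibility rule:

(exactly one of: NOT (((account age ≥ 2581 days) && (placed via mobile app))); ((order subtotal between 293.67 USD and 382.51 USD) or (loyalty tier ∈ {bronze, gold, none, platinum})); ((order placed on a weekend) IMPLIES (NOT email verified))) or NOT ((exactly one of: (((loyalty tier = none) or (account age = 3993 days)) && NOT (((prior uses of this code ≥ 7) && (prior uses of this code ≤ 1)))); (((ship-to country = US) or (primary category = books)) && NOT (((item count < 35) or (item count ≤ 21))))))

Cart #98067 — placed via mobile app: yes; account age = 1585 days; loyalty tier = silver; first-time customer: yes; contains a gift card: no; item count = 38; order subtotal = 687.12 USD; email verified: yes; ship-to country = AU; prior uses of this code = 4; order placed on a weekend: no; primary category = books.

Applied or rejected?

Rejected

Atomic conditions:
  account age ≥ 2581 days: 1585 ≥ 2581 is false
  placed via mobile app: yes → true
  order subtotal between 293.67 USD and 382.51 USD: 687.12 in [293.67, 382.51] is false
  loyalty tier ∈ {bronze, gold, none, platinum}: silver is not in the set → false
  order placed on a weekend: no → false
  NOT email verified: yes → false
  loyalty tier = none: silver == none is false
  account age = 3993 days: 1585 == 3993 is false
  prior uses of this code ≥ 7: 4 ≥ 7 is false
  prior uses of this code ≤ 1: 4 ≤ 1 is false
  ship-to country = US: AU == US is false
  primary category = books: books == books is true
  item count < 35: 38 < 35 is false
  item count ≤ 21: 38 ≤ 21 is false
Combine:
[1.1.1] false AND true = false
[1.1] NOT false = true
[1.2] false OR false = false
[1.3] false → false (antecedent false ⇒ implication holds) = true
[1] exactly-one(true, false, true) = false
[2.1.1.1] false OR false = false
[2.1.1.2.1] false AND false = false
[2.1.1.2] NOT false = true
[2.1.1] false AND true = false
[2.1.2.1] false OR true = true
[2.1.2.2.1] false OR false = false
[2.1.2.2] NOT false = true
[2.1.2] true AND true = true
[2.1] exactly-one(false, true) = true
[2] NOT true = false
[root] false OR false = false
Overall: false → rejected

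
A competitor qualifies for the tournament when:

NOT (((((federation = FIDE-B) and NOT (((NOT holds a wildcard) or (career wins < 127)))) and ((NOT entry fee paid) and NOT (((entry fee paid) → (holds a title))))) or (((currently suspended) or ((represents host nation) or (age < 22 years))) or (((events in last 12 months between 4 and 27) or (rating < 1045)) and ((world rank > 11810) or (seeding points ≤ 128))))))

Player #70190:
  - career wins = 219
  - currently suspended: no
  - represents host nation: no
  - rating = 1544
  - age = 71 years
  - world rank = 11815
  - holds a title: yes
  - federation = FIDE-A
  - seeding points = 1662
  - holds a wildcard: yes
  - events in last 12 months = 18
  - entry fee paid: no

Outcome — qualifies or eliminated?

Eliminated

Atomic conditions:
  federation = FIDE-B: FIDE-A == FIDE-B is false
  NOT holds a wildcard: yes → false
  career wins < 127: 219 < 127 is false
  NOT entry fee paid: no → true
  entry fee paid: no → false
  holds a title: yes → true
  currently suspended: no → false
  represents host nation: no → false
  age < 22 years: 71 < 22 is false
  events in last 12 months between 4 and 27: 18 in [4, 27] is true
  rating < 1045: 1544 < 1045 is false
  world rank > 11810: 11815 > 11810 is true
  seeding points ≤ 128: 1662 ≤ 128 is false
Combine:
[1.1.1.2.1] false OR false = false
[1.1.1.2] NOT false = true
[1.1.1] false AND true = false
[1.1.2.2.1] false → true (antecedent false ⇒ implication holds) = true
[1.1.2.2] NOT true = false
[1.1.2] true AND false = false
[1.1] false AND false = false
[1.2.1.2] false OR false = false
[1.2.1] false OR false = false
[1.2.2.1] true OR false = true
[1.2.2.2] true OR false = true
[1.2.2] true AND true = true
[1.2] false OR true = true
[1] false OR true = true
[root] NOT true = false
Overall: false → eliminated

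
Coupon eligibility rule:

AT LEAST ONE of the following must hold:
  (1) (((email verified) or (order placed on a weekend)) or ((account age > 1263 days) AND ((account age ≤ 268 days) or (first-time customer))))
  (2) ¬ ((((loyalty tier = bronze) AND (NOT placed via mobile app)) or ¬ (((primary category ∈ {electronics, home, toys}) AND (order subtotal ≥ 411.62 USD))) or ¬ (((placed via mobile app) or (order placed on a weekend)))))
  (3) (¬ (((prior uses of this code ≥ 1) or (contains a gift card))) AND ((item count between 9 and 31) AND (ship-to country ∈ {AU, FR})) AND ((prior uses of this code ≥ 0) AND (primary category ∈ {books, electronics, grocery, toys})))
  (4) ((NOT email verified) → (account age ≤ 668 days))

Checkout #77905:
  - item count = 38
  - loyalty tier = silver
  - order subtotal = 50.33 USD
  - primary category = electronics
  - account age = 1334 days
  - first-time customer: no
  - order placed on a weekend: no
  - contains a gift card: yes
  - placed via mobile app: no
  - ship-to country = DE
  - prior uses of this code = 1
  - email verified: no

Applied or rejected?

Rejected

Atomic conditions:
  email verified: no → false
  order placed on a weekend: no → false
  account age > 1263 days: 1334 > 1263 is true
  account age ≤ 268 days: 1334 ≤ 268 is false
  first-time customer: no → false
  loyalty tier = bronze: silver == bronze is false
  NOT placed via mobile app: no → true
  primary category ∈ {electronics, home, toys}: electronics is in the set → true
  order subtotal ≥ 411.62 USD: 50.33 ≥ 411.62 is false
  placed via mobile app: no → false
  prior uses of this code ≥ 1: 1 ≥ 1 is true
  contains a gift card: yes → true
  item count between 9 and 31: 38 in [9, 31] is false
  ship-to country ∈ {AU, FR}: DE is not in the set → false
  prior uses of this code ≥ 0: 1 ≥ 0 is true
  primary category ∈ {books, electronics, grocery, toys}: electronics is in the set → true
  NOT email verified: no → true
  account age ≤ 668 days: 1334 ≤ 668 is false
Combine:
[1.1] false OR false = false
[1.2.2] false OR false = false
[1.2] true AND false = false
[1] false OR false = false
[2.1.1] false AND true = false
[2.1.2.1] true AND false = false
[2.1.2] NOT false = true
[2.1.3.1] false OR false = false
[2.1.3] NOT false = true
[2.1] false OR true OR true = true
[2] NOT true = false
[3.1.1] true OR true = true
[3.1] NOT true = false
[3.2] false AND false = false
[3.3] true AND true = true
[3] false AND false AND true = false
[4] true → false = false
[root] false OR false OR false OR false = false
Overall: false → rejected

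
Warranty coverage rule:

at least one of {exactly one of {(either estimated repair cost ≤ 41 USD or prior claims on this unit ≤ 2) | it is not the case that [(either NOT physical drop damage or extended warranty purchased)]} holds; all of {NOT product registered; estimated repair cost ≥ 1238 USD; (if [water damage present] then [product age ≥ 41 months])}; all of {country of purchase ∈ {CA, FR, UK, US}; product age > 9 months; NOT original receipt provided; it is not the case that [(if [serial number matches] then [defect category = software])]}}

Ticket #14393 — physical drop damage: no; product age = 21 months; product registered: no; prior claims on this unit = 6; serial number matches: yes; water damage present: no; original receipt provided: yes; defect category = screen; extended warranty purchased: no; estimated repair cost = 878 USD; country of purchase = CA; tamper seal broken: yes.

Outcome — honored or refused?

Refused

Atomic conditions:
  estimated repair cost ≤ 41 USD: 878 ≤ 41 is false
  prior claims on this unit ≤ 2: 6 ≤ 2 is false
  NOT physical drop damage: no → true
  extended warranty purchased: no → false
  NOT product registered: no → true
  estimated repair cost ≥ 1238 USD: 878 ≥ 1238 is false
  water damage present: no → false
  product age ≥ 41 months: 21 ≥ 41 is false
  country of purchase ∈ {CA, FR, UK, US}: CA is in the set → true
  product age > 9 months: 21 > 9 is true
  NOT original receipt provided: yes → false
  serial number matches: yes → true
  defect category = software: screen == software is false
Combine:
[1.1] false OR false = false
[1.2.1] true OR false = true
[1.2] NOT true = false
[1] exactly-one(false, false) = false
[2.3] false → false (antecedent false ⇒ implication holds) = true
[2] true AND false AND true = false
[3.4.1] true → false = false
[3.4] NOT false = true
[3] true AND true AND false AND true = false
[root] false OR false OR false = false
Overall: false → refused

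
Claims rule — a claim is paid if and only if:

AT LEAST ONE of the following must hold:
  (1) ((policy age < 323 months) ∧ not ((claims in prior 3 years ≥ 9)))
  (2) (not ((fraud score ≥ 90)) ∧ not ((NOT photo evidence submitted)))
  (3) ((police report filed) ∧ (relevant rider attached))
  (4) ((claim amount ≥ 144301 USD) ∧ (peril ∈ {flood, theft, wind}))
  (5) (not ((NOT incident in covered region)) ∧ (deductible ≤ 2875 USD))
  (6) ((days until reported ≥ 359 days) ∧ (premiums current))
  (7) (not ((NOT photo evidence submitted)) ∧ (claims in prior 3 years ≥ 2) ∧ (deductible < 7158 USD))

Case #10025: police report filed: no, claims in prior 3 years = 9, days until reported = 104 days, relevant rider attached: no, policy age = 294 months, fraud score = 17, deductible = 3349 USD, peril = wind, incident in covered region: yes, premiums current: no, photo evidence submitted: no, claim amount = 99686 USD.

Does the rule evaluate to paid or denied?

Atomic conditions:
  policy age < 323 months: 294 < 323 is true
  claims in prior 3 years ≥ 9: 9 ≥ 9 is true
  fraud score ≥ 90: 17 ≥ 90 is false
  NOT photo evidence submitted: no → true
  police report filed: no → false
  relevant rider attached: no → false
  claim amount ≥ 144301 USD: 99686 ≥ 144301 is false
  peril ∈ {flood, theft, wind}: wind is in the set → true
  NOT incident in covered region: yes → false
  deductible ≤ 2875 USD: 3349 ≤ 2875 is false
  days until reported ≥ 359 days: 104 ≥ 359 is false
  premiums current: no → false
  claims in prior 3 years ≥ 2: 9 ≥ 2 is true
  deductible < 7158 USD: 3349 < 7158 is true
Combine:
[1.2] NOT true = false
[1] true AND false = false
[2.1] NOT false = true
[2.2] NOT true = false
[2] true AND false = false
[3] false AND false = false
[4] false AND true = false
[5.1] NOT false = true
[5] true AND false = false
[6] false AND false = false
[7.1] NOT true = false
[7] false AND true AND true = false
[root] false OR false OR false OR false OR false OR false OR false = false
Overall: false → denied

Denied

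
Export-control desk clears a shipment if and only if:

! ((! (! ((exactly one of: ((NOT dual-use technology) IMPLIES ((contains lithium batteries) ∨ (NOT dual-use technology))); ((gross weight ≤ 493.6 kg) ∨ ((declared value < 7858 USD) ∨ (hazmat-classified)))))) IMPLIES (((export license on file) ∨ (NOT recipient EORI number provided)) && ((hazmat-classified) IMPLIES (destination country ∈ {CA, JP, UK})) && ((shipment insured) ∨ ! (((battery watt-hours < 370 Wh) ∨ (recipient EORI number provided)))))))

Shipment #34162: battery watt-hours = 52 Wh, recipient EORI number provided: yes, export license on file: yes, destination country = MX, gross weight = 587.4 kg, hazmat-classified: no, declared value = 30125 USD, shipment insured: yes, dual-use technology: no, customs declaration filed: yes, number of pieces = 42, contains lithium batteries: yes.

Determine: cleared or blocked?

Atomic conditions:
  NOT dual-use technology: no → true
  contains lithium batteries: yes → true
  gross weight ≤ 493.6 kg: 587.4 ≤ 493.6 is false
  declared value < 7858 USD: 30125 < 7858 is false
  hazmat-classified: no → false
  export license on file: yes → true
  NOT recipient EORI number provided: yes → false
  destination country ∈ {CA, JP, UK}: MX is not in the set → false
  shipment insured: yes → true
  battery watt-hours < 370 Wh: 52 < 370 is true
  recipient EORI number provided: yes → true
Combine:
[1.1.1.1.1.2] true OR true = true
[1.1.1.1.1] true → true = true
[1.1.1.1.2.2] false OR false = false
[1.1.1.1.2] false OR false = false
[1.1.1.1] exactly-one(true, false) = true
[1.1.1] NOT true = false
[1.1] NOT false = true
[1.2.1] true OR false = true
[1.2.2] false → false (antecedent false ⇒ implication holds) = true
[1.2.3.2.1] true OR true = true
[1.2.3.2] NOT true = false
[1.2.3] true OR false = true
[1.2] true AND true AND true = true
[1] true → true = true
[root] NOT true = false
Overall: false → blocked

Blocked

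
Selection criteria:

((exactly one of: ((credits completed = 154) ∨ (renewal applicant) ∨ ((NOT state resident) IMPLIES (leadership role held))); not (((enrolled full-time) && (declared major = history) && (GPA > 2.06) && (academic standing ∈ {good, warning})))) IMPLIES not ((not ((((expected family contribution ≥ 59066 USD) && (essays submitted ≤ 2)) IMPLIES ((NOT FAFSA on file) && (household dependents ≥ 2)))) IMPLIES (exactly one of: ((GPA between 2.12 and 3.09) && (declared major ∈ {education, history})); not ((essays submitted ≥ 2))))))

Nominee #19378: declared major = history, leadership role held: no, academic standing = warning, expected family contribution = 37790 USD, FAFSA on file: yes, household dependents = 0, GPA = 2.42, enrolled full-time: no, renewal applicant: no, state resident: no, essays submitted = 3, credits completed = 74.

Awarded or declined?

Atomic conditions:
  credits completed = 154: 74 == 154 is false
  renewal applicant: no → false
  NOT state resident: no → true
  leadership role held: no → false
  enrolled full-time: no → false
  declared major = history: history == history is true
  GPA > 2.06: 2.42 > 2.06 is true
  academic standing ∈ {good, warning}: warning is in the set → true
  expected family contribution ≥ 59066 USD: 37790 ≥ 59066 is false
  essays submitted ≤ 2: 3 ≤ 2 is false
  NOT FAFSA on file: yes → false
  household dependents ≥ 2: 0 ≥ 2 is false
  GPA between 2.12 and 3.09: 2.42 in [2.12, 3.09] is true
  declared major ∈ {education, history}: history is in the set → true
  essays submitted ≥ 2: 3 ≥ 2 is true
Combine:
[1.1.3] true → false = false
[1.1] false OR false OR false = false
[1.2.1] false AND true AND true AND true = false
[1.2] NOT false = true
[1] exactly-one(false, true) = true
[2.1.1.1.1] false AND false = false
[2.1.1.1.2] false AND false = false
[2.1.1.1] false → false (antecedent false ⇒ implication holds) = true
[2.1.1] NOT true = false
[2.1.2.1] true AND true = true
[2.1.2.2] NOT true = false
[2.1.2] exactly-one(true, false) = true
[2.1] false → true (antecedent false ⇒ implication holds) = true
[2] NOT true = false
[root] true → false = false
Overall: false → declined

Declined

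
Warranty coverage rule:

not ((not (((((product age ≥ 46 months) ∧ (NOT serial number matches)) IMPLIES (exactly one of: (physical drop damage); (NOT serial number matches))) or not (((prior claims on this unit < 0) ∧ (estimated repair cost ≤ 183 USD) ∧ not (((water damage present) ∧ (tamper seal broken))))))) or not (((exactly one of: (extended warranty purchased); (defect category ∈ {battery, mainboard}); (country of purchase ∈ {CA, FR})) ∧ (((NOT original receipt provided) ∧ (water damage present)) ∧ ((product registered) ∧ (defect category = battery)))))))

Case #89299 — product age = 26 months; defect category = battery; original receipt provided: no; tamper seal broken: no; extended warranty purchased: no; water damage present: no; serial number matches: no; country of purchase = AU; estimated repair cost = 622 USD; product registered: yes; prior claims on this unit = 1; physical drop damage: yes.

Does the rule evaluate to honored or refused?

Atomic conditions:
  product age ≥ 46 months: 26 ≥ 46 is false
  NOT serial number matches: no → true
  physical drop damage: yes → true
  prior claims on this unit < 0: 1 < 0 is false
  estimated repair cost ≤ 183 USD: 622 ≤ 183 is false
  water damage present: no → false
  tamper seal broken: no → false
  extended warranty purchased: no → false
  defect category ∈ {battery, mainboard}: battery is in the set → true
  country of purchase ∈ {CA, FR}: AU is not in the set → false
  NOT original receipt provided: no → true
  product registered: yes → true
  defect category = battery: battery == battery is true
Combine:
[1.1.1.1.1] false AND true = false
[1.1.1.1.2] exactly-one(true, true) = false
[1.1.1.1] false → false (antecedent false ⇒ implication holds) = true
[1.1.1.2.1.3.1] false AND false = false
[1.1.1.2.1.3] NOT false = true
[1.1.1.2.1] false AND false AND true = false
[1.1.1.2] NOT false = true
[1.1.1] true OR true = true
[1.1] NOT true = false
[1.2.1.1] exactly-one(false, true, false) = true
[1.2.1.2.1] true AND false = false
[1.2.1.2.2] true AND true = true
[1.2.1.2] false AND true = false
[1.2.1] true AND false = false
[1.2] NOT false = true
[1] false OR true = true
[root] NOT true = false
Overall: false → refused

Refused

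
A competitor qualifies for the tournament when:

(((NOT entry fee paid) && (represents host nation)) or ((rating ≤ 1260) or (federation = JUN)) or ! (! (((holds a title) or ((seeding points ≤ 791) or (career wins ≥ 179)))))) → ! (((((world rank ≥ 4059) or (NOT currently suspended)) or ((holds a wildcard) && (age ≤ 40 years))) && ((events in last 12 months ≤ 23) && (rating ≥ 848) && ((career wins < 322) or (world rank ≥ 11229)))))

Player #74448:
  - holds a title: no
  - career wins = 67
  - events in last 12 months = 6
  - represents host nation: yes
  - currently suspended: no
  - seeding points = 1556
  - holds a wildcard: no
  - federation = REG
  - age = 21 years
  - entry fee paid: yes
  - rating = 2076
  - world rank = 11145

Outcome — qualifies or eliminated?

Atomic conditions:
  NOT entry fee paid: yes → false
  represents host nation: yes → true
  rating ≤ 1260: 2076 ≤ 1260 is false
  federation = JUN: REG == JUN is false
  holds a title: no → false
  seeding points ≤ 791: 1556 ≤ 791 is false
  career wins ≥ 179: 67 ≥ 179 is false
  world rank ≥ 4059: 11145 ≥ 4059 is true
  NOT currently suspended: no → true
  holds a wildcard: no → false
  age ≤ 40 years: 21 ≤ 40 is true
  events in last 12 months ≤ 23: 6 ≤ 23 is true
  rating ≥ 848: 2076 ≥ 848 is true
  career wins < 322: 67 < 322 is true
  world rank ≥ 11229: 11145 ≥ 11229 is false
Combine:
[1.1] false AND true = false
[1.2] false OR false = false
[1.3.1.1.2] false OR false = false
[1.3.1.1] false OR false = false
[1.3.1] NOT false = true
[1.3] NOT true = false
[1] false OR false OR false = false
[2.1.1.1] true OR true = true
[2.1.1.2] false AND true = false
[2.1.1] true OR false = true
[2.1.2.3] true OR false = true
[2.1.2] true AND true AND true = true
[2.1] true AND true = true
[2] NOT true = false
[root] false → false (antecedent false ⇒ implication holds) = true
Overall: true → qualifies

Qualifies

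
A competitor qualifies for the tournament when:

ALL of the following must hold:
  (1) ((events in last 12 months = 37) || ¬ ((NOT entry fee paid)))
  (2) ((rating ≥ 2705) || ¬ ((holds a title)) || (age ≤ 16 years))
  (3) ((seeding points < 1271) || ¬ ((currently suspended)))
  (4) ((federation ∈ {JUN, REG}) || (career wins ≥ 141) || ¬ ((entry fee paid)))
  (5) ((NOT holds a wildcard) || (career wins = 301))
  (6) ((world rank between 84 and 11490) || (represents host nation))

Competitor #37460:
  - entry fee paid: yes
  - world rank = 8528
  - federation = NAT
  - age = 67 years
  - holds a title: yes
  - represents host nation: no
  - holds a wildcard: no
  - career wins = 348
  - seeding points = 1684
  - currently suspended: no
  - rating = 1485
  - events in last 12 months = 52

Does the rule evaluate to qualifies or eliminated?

Eliminated

Atomic conditions:
  events in last 12 months = 37: 52 == 37 is false
  NOT entry fee paid: yes → false
  rating ≥ 2705: 1485 ≥ 2705 is false
  holds a title: yes → true
  age ≤ 16 years: 67 ≤ 16 is false
  seeding points < 1271: 1684 < 1271 is false
  currently suspended: no → false
  federation ∈ {JUN, REG}: NAT is not in the set → false
  career wins ≥ 141: 348 ≥ 141 is true
  entry fee paid: yes → true
  NOT holds a wildcard: no → true
  career wins = 301: 348 == 301 is false
  world rank between 84 and 11490: 8528 in [84, 11490] is true
  represents host nation: no → false
Combine:
[1.2] NOT false = true
[1] false OR true = true
[2.2] NOT true = false
[2] false OR false OR false = false
[3.2] NOT false = true
[3] false OR true = true
[4.3] NOT true = false
[4] false OR true OR false = true
[5] true OR false = true
[6] true OR false = true
[root] true AND false AND true AND true AND true AND true = false
Overall: false → eliminated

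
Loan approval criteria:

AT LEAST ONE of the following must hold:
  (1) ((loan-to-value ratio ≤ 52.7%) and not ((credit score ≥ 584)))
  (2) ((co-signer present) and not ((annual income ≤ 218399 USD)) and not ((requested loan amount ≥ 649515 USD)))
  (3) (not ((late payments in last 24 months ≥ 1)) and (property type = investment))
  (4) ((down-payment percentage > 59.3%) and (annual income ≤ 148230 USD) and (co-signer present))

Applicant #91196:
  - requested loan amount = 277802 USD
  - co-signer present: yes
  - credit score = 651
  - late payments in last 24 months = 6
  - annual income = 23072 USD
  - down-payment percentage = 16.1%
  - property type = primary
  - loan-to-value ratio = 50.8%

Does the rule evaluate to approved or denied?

Atomic conditions:
  loan-to-value ratio ≤ 52.7%: 50.8 ≤ 52.7 is true
  credit score ≥ 584: 651 ≥ 584 is true
  co-signer present: yes → true
  annual income ≤ 218399 USD: 23072 ≤ 218399 is true
  requested loan amount ≥ 649515 USD: 277802 ≥ 649515 is false
  late payments in last 24 months ≥ 1: 6 ≥ 1 is true
  property type = investment: primary == investment is false
  down-payment percentage > 59.3%: 16.1 > 59.3 is false
  annual income ≤ 148230 USD: 23072 ≤ 148230 is true
Combine:
[1.2] NOT true = false
[1] true AND false = false
[2.2] NOT true = false
[2.3] NOT false = true
[2] true AND false AND true = false
[3.1] NOT true = false
[3] false AND false = false
[4] false AND true AND true = false
[root] false OR false OR false OR false = false
Overall: false → denied

Denied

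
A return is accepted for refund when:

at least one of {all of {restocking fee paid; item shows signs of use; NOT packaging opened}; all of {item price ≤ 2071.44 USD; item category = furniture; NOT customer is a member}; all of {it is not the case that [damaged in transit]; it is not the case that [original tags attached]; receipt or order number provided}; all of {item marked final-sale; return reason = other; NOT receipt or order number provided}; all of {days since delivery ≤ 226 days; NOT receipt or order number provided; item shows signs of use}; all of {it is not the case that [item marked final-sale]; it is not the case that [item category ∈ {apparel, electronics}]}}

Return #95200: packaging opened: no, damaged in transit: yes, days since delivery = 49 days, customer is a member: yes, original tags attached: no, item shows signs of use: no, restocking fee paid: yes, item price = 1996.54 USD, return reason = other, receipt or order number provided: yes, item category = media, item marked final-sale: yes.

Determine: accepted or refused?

Refused

Atomic conditions:
  restocking fee paid: yes → true
  item shows signs of use: no → false
  NOT packaging opened: no → true
  item price ≤ 2071.44 USD: 1996.54 ≤ 2071.44 is true
  item category = furniture: media == furniture is false
  NOT customer is a member: yes → false
  damaged in transit: yes → true
  original tags attached: no → false
  receipt or order number provided: yes → true
  item marked final-sale: yes → true
  return reason = other: other == other is true
  NOT receipt or order number provided: yes → false
  days since delivery ≤ 226 days: 49 ≤ 226 is true
  item category ∈ {apparel, electronics}: media is not in the set → false
Combine:
[1] true AND false AND true = false
[2] true AND false AND false = false
[3.1] NOT true = false
[3.2] NOT false = true
[3] false AND true AND true = false
[4] true AND true AND false = false
[5] true AND false AND false = false
[6.1] NOT true = false
[6.2] NOT false = true
[6] false AND true = false
[root] false OR false OR false OR false OR false OR false = false
Overall: false → refused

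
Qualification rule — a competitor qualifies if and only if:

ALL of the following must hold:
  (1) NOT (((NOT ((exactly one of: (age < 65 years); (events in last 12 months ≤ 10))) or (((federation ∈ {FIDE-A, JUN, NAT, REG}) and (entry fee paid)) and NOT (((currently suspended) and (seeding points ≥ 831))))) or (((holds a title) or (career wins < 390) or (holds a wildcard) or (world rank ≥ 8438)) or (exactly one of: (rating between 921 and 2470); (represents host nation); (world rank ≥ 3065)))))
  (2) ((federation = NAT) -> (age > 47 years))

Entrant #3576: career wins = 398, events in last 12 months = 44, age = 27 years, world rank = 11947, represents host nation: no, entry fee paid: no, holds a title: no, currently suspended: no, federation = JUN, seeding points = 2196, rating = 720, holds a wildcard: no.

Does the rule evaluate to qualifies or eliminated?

Atomic conditions:
  age < 65 years: 27 < 65 is true
  events in last 12 months ≤ 10: 44 ≤ 10 is false
  federation ∈ {FIDE-A, JUN, NAT, REG}: JUN is in the set → true
  entry fee paid: no → false
  currently suspended: no → false
  seeding points ≥ 831: 2196 ≥ 831 is true
  holds a title: no → false
  career wins < 390: 398 < 390 is false
  holds a wildcard: no → false
  world rank ≥ 8438: 11947 ≥ 8438 is true
  rating between 921 and 2470: 720 in [921, 2470] is false
  represents host nation: no → false
  world rank ≥ 3065: 11947 ≥ 3065 is true
  federation = NAT: JUN == NAT is false
  age > 47 years: 27 > 47 is false
Combine:
[1.1.1.1.1] exactly-one(true, false) = true
[1.1.1.1] NOT true = false
[1.1.1.2.1] true AND false = false
[1.1.1.2.2.1] false AND true = false
[1.1.1.2.2] NOT false = true
[1.1.1.2] false AND true = false
[1.1.1] false OR false = false
[1.1.2.1] false OR false OR false OR true = true
[1.1.2.2] exactly-one(false, false, true) = true
[1.1.2] true OR true = true
[1.1] false OR true = true
[1] NOT true = false
[2] false → false (antecedent false ⇒ implication holds) = true
[root] false AND true = false
Overall: false → eliminated

Eliminated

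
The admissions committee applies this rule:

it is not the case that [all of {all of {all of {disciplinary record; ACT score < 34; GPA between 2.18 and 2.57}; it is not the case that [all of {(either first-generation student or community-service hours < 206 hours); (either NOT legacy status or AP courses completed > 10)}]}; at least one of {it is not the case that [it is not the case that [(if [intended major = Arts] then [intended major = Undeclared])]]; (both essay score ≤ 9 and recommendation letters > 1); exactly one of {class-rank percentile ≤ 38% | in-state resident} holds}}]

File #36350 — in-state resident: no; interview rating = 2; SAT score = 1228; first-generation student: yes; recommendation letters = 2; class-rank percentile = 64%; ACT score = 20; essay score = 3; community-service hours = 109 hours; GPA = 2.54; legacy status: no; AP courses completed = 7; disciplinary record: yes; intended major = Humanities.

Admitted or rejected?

Atomic conditions:
  disciplinary record: yes → true
  ACT score < 34: 20 < 34 is true
  GPA between 2.18 and 2.57: 2.54 in [2.18, 2.57] is true
  first-generation student: yes → true
  community-service hours < 206 hours: 109 < 206 is true
  NOT legacy status: no → true
  AP courses completed > 10: 7 > 10 is false
  intended major = Arts: Humanities == Arts is false
  intended major = Undeclared: Humanities == Undeclared is false
  essay score ≤ 9: 3 ≤ 9 is true
  recommendation letters > 1: 2 > 1 is true
  class-rank percentile ≤ 38%: 64 ≤ 38 is false
  in-state resident: no → false
Combine:
[1.1.1] true AND true AND true = true
[1.1.2.1.1] true OR true = true
[1.1.2.1.2] true OR false = true
[1.1.2.1] true AND true = true
[1.1.2] NOT true = false
[1.1] true AND false = false
[1.2.1.1.1] false → false (antecedent false ⇒ implication holds) = true
[1.2.1.1] NOT true = false
[1.2.1] NOT false = true
[1.2.2] true AND true = true
[1.2.3] exactly-one(false, false) = false
[1.2] true OR true OR false = true
[1] false AND true = false
[root] NOT false = true
Overall: true → admitted

Admitted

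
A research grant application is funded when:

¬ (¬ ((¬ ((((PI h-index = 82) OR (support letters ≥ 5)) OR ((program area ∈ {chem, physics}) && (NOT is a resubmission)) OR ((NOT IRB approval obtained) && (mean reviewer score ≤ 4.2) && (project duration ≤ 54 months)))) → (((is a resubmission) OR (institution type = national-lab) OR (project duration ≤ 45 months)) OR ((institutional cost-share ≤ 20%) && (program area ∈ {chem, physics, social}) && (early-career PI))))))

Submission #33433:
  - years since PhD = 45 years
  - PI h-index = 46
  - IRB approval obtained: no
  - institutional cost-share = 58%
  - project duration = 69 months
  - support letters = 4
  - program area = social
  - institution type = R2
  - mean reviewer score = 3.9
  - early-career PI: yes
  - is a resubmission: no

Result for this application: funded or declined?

Declined

Atomic conditions:
  PI h-index = 82: 46 == 82 is false
  support letters ≥ 5: 4 ≥ 5 is false
  program area ∈ {chem, physics}: social is not in the set → false
  NOT is a resubmission: no → true
  NOT IRB approval obtained: no → true
  mean reviewer score ≤ 4.2: 3.9 ≤ 4.2 is true
  project duration ≤ 54 months: 69 ≤ 54 is false
  is a resubmission: no → false
  institution type = national-lab: R2 == national-lab is false
  project duration ≤ 45 months: 69 ≤ 45 is false
  institutional cost-share ≤ 20%: 58 ≤ 20 is false
  program area ∈ {chem, physics, social}: social is in the set → true
  early-career PI: yes → true
Combine:
[1.1.1.1.1] false OR false = false
[1.1.1.1.2] false AND true = false
[1.1.1.1.3] true AND true AND false = false
[1.1.1.1] false OR false OR false = false
[1.1.1] NOT false = true
[1.1.2.1] false OR false OR false = false
[1.1.2.2] false AND true AND true = false
[1.1.2] false OR false = false
[1.1] true → false = false
[1] NOT false = true
[root] NOT true = false
Overall: false → declined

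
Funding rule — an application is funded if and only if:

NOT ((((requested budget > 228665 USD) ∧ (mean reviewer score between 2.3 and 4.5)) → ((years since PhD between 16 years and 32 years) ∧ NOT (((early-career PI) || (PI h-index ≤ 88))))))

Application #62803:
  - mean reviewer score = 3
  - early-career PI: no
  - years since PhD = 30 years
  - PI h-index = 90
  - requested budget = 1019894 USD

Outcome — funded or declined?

Declined

Atomic conditions:
  requested budget > 228665 USD: 1019894 > 228665 is true
  mean reviewer score between 2.3 and 4.5: 3 in [2.3, 4.5] is true
  years since PhD between 16 years and 32 years: 30 in [16, 32] is true
  early-career PI: no → false
  PI h-index ≤ 88: 90 ≤ 88 is false
Combine:
[1.1] true AND true = true
[1.2.2.1] false OR false = false
[1.2.2] NOT false = true
[1.2] true AND true = true
[1] true → true = true
[root] NOT true = false
Overall: false → declined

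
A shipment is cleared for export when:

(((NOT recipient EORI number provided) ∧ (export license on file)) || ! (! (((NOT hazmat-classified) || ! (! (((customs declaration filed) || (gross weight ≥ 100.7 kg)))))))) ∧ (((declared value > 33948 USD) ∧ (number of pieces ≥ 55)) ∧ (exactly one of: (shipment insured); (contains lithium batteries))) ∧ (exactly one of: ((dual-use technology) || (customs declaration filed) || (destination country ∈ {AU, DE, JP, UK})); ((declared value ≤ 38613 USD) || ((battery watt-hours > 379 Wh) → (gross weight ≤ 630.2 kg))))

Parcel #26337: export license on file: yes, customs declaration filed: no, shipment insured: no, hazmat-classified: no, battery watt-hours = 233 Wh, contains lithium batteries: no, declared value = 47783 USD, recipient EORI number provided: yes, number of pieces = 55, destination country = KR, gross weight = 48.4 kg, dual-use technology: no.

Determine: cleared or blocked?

Atomic conditions:
  NOT recipient EORI number provided: yes → false
  export license on file: yes → true
  NOT hazmat-classified: no → true
  customs declaration filed: no → false
  gross weight ≥ 100.7 kg: 48.4 ≥ 100.7 is false
  declared value > 33948 USD: 47783 > 33948 is true
  number of pieces ≥ 55: 55 ≥ 55 is true
  shipment insured: no → false
  contains lithium batteries: no → false
  dual-use technology: no → false
  destination country ∈ {AU, DE, JP, UK}: KR is not in the set → false
  declared value ≤ 38613 USD: 47783 ≤ 38613 is false
  battery watt-hours > 379 Wh: 233 > 379 is false
  gross weight ≤ 630.2 kg: 48.4 ≤ 630.2 is true
Combine:
[1.1] false AND true = false
[1.2.1.1.2.1.1] false OR false = false
[1.2.1.1.2.1] NOT false = true
[1.2.1.1.2] NOT true = false
[1.2.1.1] true OR false = true
[1.2.1] NOT true = false
[1.2] NOT false = true
[1] false OR true = true
[2.1] true AND true = true
[2.2] exactly-one(false, false) = false
[2] true AND false = false
[3.1] false OR false OR false = false
[3.2.2] false → true (antecedent false ⇒ implication holds) = true
[3.2] false OR true = true
[3] exactly-one(false, true) = true
[root] true AND false AND true = false
Overall: false → blocked

Blocked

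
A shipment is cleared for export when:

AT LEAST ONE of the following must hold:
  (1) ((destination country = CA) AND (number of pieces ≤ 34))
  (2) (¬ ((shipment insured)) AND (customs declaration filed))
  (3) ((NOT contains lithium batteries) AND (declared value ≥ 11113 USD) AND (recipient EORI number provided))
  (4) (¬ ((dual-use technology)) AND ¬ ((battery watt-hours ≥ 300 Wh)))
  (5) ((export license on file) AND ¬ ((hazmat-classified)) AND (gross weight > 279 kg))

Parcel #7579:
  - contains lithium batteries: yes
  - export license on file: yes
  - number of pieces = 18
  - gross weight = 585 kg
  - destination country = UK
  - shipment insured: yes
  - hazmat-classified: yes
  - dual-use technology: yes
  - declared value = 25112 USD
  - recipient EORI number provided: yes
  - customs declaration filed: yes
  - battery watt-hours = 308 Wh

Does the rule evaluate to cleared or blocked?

Atomic conditions:
  destination country = CA: UK == CA is false
  number of pieces ≤ 34: 18 ≤ 34 is true
  shipment insured: yes → true
  customs declaration filed: yes → true
  NOT contains lithium batteries: yes → false
  declared value ≥ 11113 USD: 25112 ≥ 11113 is true
  recipient EORI number provided: yes → true
  dual-use technology: yes → true
  battery watt-hours ≥ 300 Wh: 308 ≥ 300 is true
  export license on file: yes → true
  hazmat-classified: yes → true
  gross weight > 279 kg: 585 > 279 is true
Combine:
[1] false AND true = false
[2.1] NOT true = false
[2] false AND true = false
[3] false AND true AND true = false
[4.1] NOT true = false
[4.2] NOT true = false
[4] false AND false = false
[5.2] NOT true = false
[5] true AND false AND true = false
[root] false OR false OR false OR false OR false = false
Overall: false → blocked

Blocked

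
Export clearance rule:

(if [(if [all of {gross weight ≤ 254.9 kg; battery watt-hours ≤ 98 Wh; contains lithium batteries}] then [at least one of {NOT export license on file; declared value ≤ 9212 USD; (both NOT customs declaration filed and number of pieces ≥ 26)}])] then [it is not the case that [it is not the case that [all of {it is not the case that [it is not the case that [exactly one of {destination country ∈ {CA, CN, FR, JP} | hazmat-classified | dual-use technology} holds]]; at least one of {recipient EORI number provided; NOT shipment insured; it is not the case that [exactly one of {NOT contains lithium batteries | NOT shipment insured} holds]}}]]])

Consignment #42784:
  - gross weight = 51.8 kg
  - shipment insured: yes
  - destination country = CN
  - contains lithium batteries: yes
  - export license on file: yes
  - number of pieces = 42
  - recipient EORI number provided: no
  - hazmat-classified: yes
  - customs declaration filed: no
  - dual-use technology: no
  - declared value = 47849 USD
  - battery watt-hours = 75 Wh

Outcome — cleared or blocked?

Blocked

Atomic conditions:
  gross weight ≤ 254.9 kg: 51.8 ≤ 254.9 is true
  battery watt-hours ≤ 98 Wh: 75 ≤ 98 is true
  contains lithium batteries: yes → true
  NOT export license on file: yes → false
  declared value ≤ 9212 USD: 47849 ≤ 9212 is false
  NOT customs declaration filed: no → true
  number of pieces ≥ 26: 42 ≥ 26 is true
  destination country ∈ {CA, CN, FR, JP}: CN is in the set → true
  hazmat-classified: yes → true
  dual-use technology: no → false
  recipient EORI number provided: no → false
  NOT shipment insured: yes → false
  NOT contains lithium batteries: yes → false
Combine:
[1.1] true AND true AND true = true
[1.2.3] true AND true = true
[1.2] false OR false OR true = true
[1] true → true = true
[2.1.1.1.1.1] exactly-one(true, true, false) = false
[2.1.1.1.1] NOT false = true
[2.1.1.1] NOT true = false
[2.1.1.2.3.1] exactly-one(false, false) = false
[2.1.1.2.3] NOT false = true
[2.1.1.2] false OR false OR true = true
[2.1.1] false AND true = false
[2.1] NOT false = true
[2] NOT true = false
[root] true → false = false
Overall: false → blocked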